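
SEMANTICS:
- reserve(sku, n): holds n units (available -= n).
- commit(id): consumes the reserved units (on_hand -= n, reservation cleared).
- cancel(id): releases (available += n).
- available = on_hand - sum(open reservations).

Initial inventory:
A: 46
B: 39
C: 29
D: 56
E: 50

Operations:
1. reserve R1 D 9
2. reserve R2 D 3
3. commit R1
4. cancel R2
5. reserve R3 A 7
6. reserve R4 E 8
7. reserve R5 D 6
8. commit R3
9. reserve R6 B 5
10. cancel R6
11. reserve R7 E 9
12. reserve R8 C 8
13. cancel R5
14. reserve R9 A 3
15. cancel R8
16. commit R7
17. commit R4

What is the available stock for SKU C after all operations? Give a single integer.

Answer: 29

Derivation:
Step 1: reserve R1 D 9 -> on_hand[A=46 B=39 C=29 D=56 E=50] avail[A=46 B=39 C=29 D=47 E=50] open={R1}
Step 2: reserve R2 D 3 -> on_hand[A=46 B=39 C=29 D=56 E=50] avail[A=46 B=39 C=29 D=44 E=50] open={R1,R2}
Step 3: commit R1 -> on_hand[A=46 B=39 C=29 D=47 E=50] avail[A=46 B=39 C=29 D=44 E=50] open={R2}
Step 4: cancel R2 -> on_hand[A=46 B=39 C=29 D=47 E=50] avail[A=46 B=39 C=29 D=47 E=50] open={}
Step 5: reserve R3 A 7 -> on_hand[A=46 B=39 C=29 D=47 E=50] avail[A=39 B=39 C=29 D=47 E=50] open={R3}
Step 6: reserve R4 E 8 -> on_hand[A=46 B=39 C=29 D=47 E=50] avail[A=39 B=39 C=29 D=47 E=42] open={R3,R4}
Step 7: reserve R5 D 6 -> on_hand[A=46 B=39 C=29 D=47 E=50] avail[A=39 B=39 C=29 D=41 E=42] open={R3,R4,R5}
Step 8: commit R3 -> on_hand[A=39 B=39 C=29 D=47 E=50] avail[A=39 B=39 C=29 D=41 E=42] open={R4,R5}
Step 9: reserve R6 B 5 -> on_hand[A=39 B=39 C=29 D=47 E=50] avail[A=39 B=34 C=29 D=41 E=42] open={R4,R5,R6}
Step 10: cancel R6 -> on_hand[A=39 B=39 C=29 D=47 E=50] avail[A=39 B=39 C=29 D=41 E=42] open={R4,R5}
Step 11: reserve R7 E 9 -> on_hand[A=39 B=39 C=29 D=47 E=50] avail[A=39 B=39 C=29 D=41 E=33] open={R4,R5,R7}
Step 12: reserve R8 C 8 -> on_hand[A=39 B=39 C=29 D=47 E=50] avail[A=39 B=39 C=21 D=41 E=33] open={R4,R5,R7,R8}
Step 13: cancel R5 -> on_hand[A=39 B=39 C=29 D=47 E=50] avail[A=39 B=39 C=21 D=47 E=33] open={R4,R7,R8}
Step 14: reserve R9 A 3 -> on_hand[A=39 B=39 C=29 D=47 E=50] avail[A=36 B=39 C=21 D=47 E=33] open={R4,R7,R8,R9}
Step 15: cancel R8 -> on_hand[A=39 B=39 C=29 D=47 E=50] avail[A=36 B=39 C=29 D=47 E=33] open={R4,R7,R9}
Step 16: commit R7 -> on_hand[A=39 B=39 C=29 D=47 E=41] avail[A=36 B=39 C=29 D=47 E=33] open={R4,R9}
Step 17: commit R4 -> on_hand[A=39 B=39 C=29 D=47 E=33] avail[A=36 B=39 C=29 D=47 E=33] open={R9}
Final available[C] = 29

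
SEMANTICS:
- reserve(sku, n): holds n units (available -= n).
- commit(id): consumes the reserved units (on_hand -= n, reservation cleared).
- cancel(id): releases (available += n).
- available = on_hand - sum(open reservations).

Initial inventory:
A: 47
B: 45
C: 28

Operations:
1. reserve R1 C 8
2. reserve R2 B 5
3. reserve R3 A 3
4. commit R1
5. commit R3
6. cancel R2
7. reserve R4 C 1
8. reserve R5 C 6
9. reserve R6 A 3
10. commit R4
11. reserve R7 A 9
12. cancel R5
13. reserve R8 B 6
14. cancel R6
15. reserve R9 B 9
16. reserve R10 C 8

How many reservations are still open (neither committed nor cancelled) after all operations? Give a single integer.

Answer: 4

Derivation:
Step 1: reserve R1 C 8 -> on_hand[A=47 B=45 C=28] avail[A=47 B=45 C=20] open={R1}
Step 2: reserve R2 B 5 -> on_hand[A=47 B=45 C=28] avail[A=47 B=40 C=20] open={R1,R2}
Step 3: reserve R3 A 3 -> on_hand[A=47 B=45 C=28] avail[A=44 B=40 C=20] open={R1,R2,R3}
Step 4: commit R1 -> on_hand[A=47 B=45 C=20] avail[A=44 B=40 C=20] open={R2,R3}
Step 5: commit R3 -> on_hand[A=44 B=45 C=20] avail[A=44 B=40 C=20] open={R2}
Step 6: cancel R2 -> on_hand[A=44 B=45 C=20] avail[A=44 B=45 C=20] open={}
Step 7: reserve R4 C 1 -> on_hand[A=44 B=45 C=20] avail[A=44 B=45 C=19] open={R4}
Step 8: reserve R5 C 6 -> on_hand[A=44 B=45 C=20] avail[A=44 B=45 C=13] open={R4,R5}
Step 9: reserve R6 A 3 -> on_hand[A=44 B=45 C=20] avail[A=41 B=45 C=13] open={R4,R5,R6}
Step 10: commit R4 -> on_hand[A=44 B=45 C=19] avail[A=41 B=45 C=13] open={R5,R6}
Step 11: reserve R7 A 9 -> on_hand[A=44 B=45 C=19] avail[A=32 B=45 C=13] open={R5,R6,R7}
Step 12: cancel R5 -> on_hand[A=44 B=45 C=19] avail[A=32 B=45 C=19] open={R6,R7}
Step 13: reserve R8 B 6 -> on_hand[A=44 B=45 C=19] avail[A=32 B=39 C=19] open={R6,R7,R8}
Step 14: cancel R6 -> on_hand[A=44 B=45 C=19] avail[A=35 B=39 C=19] open={R7,R8}
Step 15: reserve R9 B 9 -> on_hand[A=44 B=45 C=19] avail[A=35 B=30 C=19] open={R7,R8,R9}
Step 16: reserve R10 C 8 -> on_hand[A=44 B=45 C=19] avail[A=35 B=30 C=11] open={R10,R7,R8,R9}
Open reservations: ['R10', 'R7', 'R8', 'R9'] -> 4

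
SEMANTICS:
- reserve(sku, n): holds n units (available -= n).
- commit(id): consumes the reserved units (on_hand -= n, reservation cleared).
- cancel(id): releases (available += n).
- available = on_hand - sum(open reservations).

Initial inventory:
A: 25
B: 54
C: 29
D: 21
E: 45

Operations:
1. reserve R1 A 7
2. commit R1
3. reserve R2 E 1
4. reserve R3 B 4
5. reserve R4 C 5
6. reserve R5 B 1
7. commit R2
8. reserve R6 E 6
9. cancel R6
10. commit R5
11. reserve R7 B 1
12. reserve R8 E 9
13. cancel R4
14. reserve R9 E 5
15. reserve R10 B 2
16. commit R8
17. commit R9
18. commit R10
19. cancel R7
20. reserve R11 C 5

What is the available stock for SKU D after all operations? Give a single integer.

Step 1: reserve R1 A 7 -> on_hand[A=25 B=54 C=29 D=21 E=45] avail[A=18 B=54 C=29 D=21 E=45] open={R1}
Step 2: commit R1 -> on_hand[A=18 B=54 C=29 D=21 E=45] avail[A=18 B=54 C=29 D=21 E=45] open={}
Step 3: reserve R2 E 1 -> on_hand[A=18 B=54 C=29 D=21 E=45] avail[A=18 B=54 C=29 D=21 E=44] open={R2}
Step 4: reserve R3 B 4 -> on_hand[A=18 B=54 C=29 D=21 E=45] avail[A=18 B=50 C=29 D=21 E=44] open={R2,R3}
Step 5: reserve R4 C 5 -> on_hand[A=18 B=54 C=29 D=21 E=45] avail[A=18 B=50 C=24 D=21 E=44] open={R2,R3,R4}
Step 6: reserve R5 B 1 -> on_hand[A=18 B=54 C=29 D=21 E=45] avail[A=18 B=49 C=24 D=21 E=44] open={R2,R3,R4,R5}
Step 7: commit R2 -> on_hand[A=18 B=54 C=29 D=21 E=44] avail[A=18 B=49 C=24 D=21 E=44] open={R3,R4,R5}
Step 8: reserve R6 E 6 -> on_hand[A=18 B=54 C=29 D=21 E=44] avail[A=18 B=49 C=24 D=21 E=38] open={R3,R4,R5,R6}
Step 9: cancel R6 -> on_hand[A=18 B=54 C=29 D=21 E=44] avail[A=18 B=49 C=24 D=21 E=44] open={R3,R4,R5}
Step 10: commit R5 -> on_hand[A=18 B=53 C=29 D=21 E=44] avail[A=18 B=49 C=24 D=21 E=44] open={R3,R4}
Step 11: reserve R7 B 1 -> on_hand[A=18 B=53 C=29 D=21 E=44] avail[A=18 B=48 C=24 D=21 E=44] open={R3,R4,R7}
Step 12: reserve R8 E 9 -> on_hand[A=18 B=53 C=29 D=21 E=44] avail[A=18 B=48 C=24 D=21 E=35] open={R3,R4,R7,R8}
Step 13: cancel R4 -> on_hand[A=18 B=53 C=29 D=21 E=44] avail[A=18 B=48 C=29 D=21 E=35] open={R3,R7,R8}
Step 14: reserve R9 E 5 -> on_hand[A=18 B=53 C=29 D=21 E=44] avail[A=18 B=48 C=29 D=21 E=30] open={R3,R7,R8,R9}
Step 15: reserve R10 B 2 -> on_hand[A=18 B=53 C=29 D=21 E=44] avail[A=18 B=46 C=29 D=21 E=30] open={R10,R3,R7,R8,R9}
Step 16: commit R8 -> on_hand[A=18 B=53 C=29 D=21 E=35] avail[A=18 B=46 C=29 D=21 E=30] open={R10,R3,R7,R9}
Step 17: commit R9 -> on_hand[A=18 B=53 C=29 D=21 E=30] avail[A=18 B=46 C=29 D=21 E=30] open={R10,R3,R7}
Step 18: commit R10 -> on_hand[A=18 B=51 C=29 D=21 E=30] avail[A=18 B=46 C=29 D=21 E=30] open={R3,R7}
Step 19: cancel R7 -> on_hand[A=18 B=51 C=29 D=21 E=30] avail[A=18 B=47 C=29 D=21 E=30] open={R3}
Step 20: reserve R11 C 5 -> on_hand[A=18 B=51 C=29 D=21 E=30] avail[A=18 B=47 C=24 D=21 E=30] open={R11,R3}
Final available[D] = 21

Answer: 21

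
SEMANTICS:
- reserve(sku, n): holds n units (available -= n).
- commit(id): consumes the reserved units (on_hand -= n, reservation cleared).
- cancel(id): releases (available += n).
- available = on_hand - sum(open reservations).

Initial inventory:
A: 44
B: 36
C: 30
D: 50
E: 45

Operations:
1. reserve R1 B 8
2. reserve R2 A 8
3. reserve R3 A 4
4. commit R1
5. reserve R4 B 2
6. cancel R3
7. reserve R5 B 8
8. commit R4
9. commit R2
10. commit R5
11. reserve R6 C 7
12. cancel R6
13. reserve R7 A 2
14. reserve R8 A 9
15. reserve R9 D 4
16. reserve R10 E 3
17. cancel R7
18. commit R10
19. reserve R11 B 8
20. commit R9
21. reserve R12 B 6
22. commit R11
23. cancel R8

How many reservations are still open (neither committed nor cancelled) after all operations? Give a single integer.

Step 1: reserve R1 B 8 -> on_hand[A=44 B=36 C=30 D=50 E=45] avail[A=44 B=28 C=30 D=50 E=45] open={R1}
Step 2: reserve R2 A 8 -> on_hand[A=44 B=36 C=30 D=50 E=45] avail[A=36 B=28 C=30 D=50 E=45] open={R1,R2}
Step 3: reserve R3 A 4 -> on_hand[A=44 B=36 C=30 D=50 E=45] avail[A=32 B=28 C=30 D=50 E=45] open={R1,R2,R3}
Step 4: commit R1 -> on_hand[A=44 B=28 C=30 D=50 E=45] avail[A=32 B=28 C=30 D=50 E=45] open={R2,R3}
Step 5: reserve R4 B 2 -> on_hand[A=44 B=28 C=30 D=50 E=45] avail[A=32 B=26 C=30 D=50 E=45] open={R2,R3,R4}
Step 6: cancel R3 -> on_hand[A=44 B=28 C=30 D=50 E=45] avail[A=36 B=26 C=30 D=50 E=45] open={R2,R4}
Step 7: reserve R5 B 8 -> on_hand[A=44 B=28 C=30 D=50 E=45] avail[A=36 B=18 C=30 D=50 E=45] open={R2,R4,R5}
Step 8: commit R4 -> on_hand[A=44 B=26 C=30 D=50 E=45] avail[A=36 B=18 C=30 D=50 E=45] open={R2,R5}
Step 9: commit R2 -> on_hand[A=36 B=26 C=30 D=50 E=45] avail[A=36 B=18 C=30 D=50 E=45] open={R5}
Step 10: commit R5 -> on_hand[A=36 B=18 C=30 D=50 E=45] avail[A=36 B=18 C=30 D=50 E=45] open={}
Step 11: reserve R6 C 7 -> on_hand[A=36 B=18 C=30 D=50 E=45] avail[A=36 B=18 C=23 D=50 E=45] open={R6}
Step 12: cancel R6 -> on_hand[A=36 B=18 C=30 D=50 E=45] avail[A=36 B=18 C=30 D=50 E=45] open={}
Step 13: reserve R7 A 2 -> on_hand[A=36 B=18 C=30 D=50 E=45] avail[A=34 B=18 C=30 D=50 E=45] open={R7}
Step 14: reserve R8 A 9 -> on_hand[A=36 B=18 C=30 D=50 E=45] avail[A=25 B=18 C=30 D=50 E=45] open={R7,R8}
Step 15: reserve R9 D 4 -> on_hand[A=36 B=18 C=30 D=50 E=45] avail[A=25 B=18 C=30 D=46 E=45] open={R7,R8,R9}
Step 16: reserve R10 E 3 -> on_hand[A=36 B=18 C=30 D=50 E=45] avail[A=25 B=18 C=30 D=46 E=42] open={R10,R7,R8,R9}
Step 17: cancel R7 -> on_hand[A=36 B=18 C=30 D=50 E=45] avail[A=27 B=18 C=30 D=46 E=42] open={R10,R8,R9}
Step 18: commit R10 -> on_hand[A=36 B=18 C=30 D=50 E=42] avail[A=27 B=18 C=30 D=46 E=42] open={R8,R9}
Step 19: reserve R11 B 8 -> on_hand[A=36 B=18 C=30 D=50 E=42] avail[A=27 B=10 C=30 D=46 E=42] open={R11,R8,R9}
Step 20: commit R9 -> on_hand[A=36 B=18 C=30 D=46 E=42] avail[A=27 B=10 C=30 D=46 E=42] open={R11,R8}
Step 21: reserve R12 B 6 -> on_hand[A=36 B=18 C=30 D=46 E=42] avail[A=27 B=4 C=30 D=46 E=42] open={R11,R12,R8}
Step 22: commit R11 -> on_hand[A=36 B=10 C=30 D=46 E=42] avail[A=27 B=4 C=30 D=46 E=42] open={R12,R8}
Step 23: cancel R8 -> on_hand[A=36 B=10 C=30 D=46 E=42] avail[A=36 B=4 C=30 D=46 E=42] open={R12}
Open reservations: ['R12'] -> 1

Answer: 1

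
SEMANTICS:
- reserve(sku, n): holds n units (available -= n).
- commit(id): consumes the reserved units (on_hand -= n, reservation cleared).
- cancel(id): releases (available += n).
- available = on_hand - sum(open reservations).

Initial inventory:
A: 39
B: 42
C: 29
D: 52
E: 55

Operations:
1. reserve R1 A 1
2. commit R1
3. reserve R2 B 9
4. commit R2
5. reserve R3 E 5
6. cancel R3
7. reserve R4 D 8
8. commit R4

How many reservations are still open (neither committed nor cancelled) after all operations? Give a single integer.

Answer: 0

Derivation:
Step 1: reserve R1 A 1 -> on_hand[A=39 B=42 C=29 D=52 E=55] avail[A=38 B=42 C=29 D=52 E=55] open={R1}
Step 2: commit R1 -> on_hand[A=38 B=42 C=29 D=52 E=55] avail[A=38 B=42 C=29 D=52 E=55] open={}
Step 3: reserve R2 B 9 -> on_hand[A=38 B=42 C=29 D=52 E=55] avail[A=38 B=33 C=29 D=52 E=55] open={R2}
Step 4: commit R2 -> on_hand[A=38 B=33 C=29 D=52 E=55] avail[A=38 B=33 C=29 D=52 E=55] open={}
Step 5: reserve R3 E 5 -> on_hand[A=38 B=33 C=29 D=52 E=55] avail[A=38 B=33 C=29 D=52 E=50] open={R3}
Step 6: cancel R3 -> on_hand[A=38 B=33 C=29 D=52 E=55] avail[A=38 B=33 C=29 D=52 E=55] open={}
Step 7: reserve R4 D 8 -> on_hand[A=38 B=33 C=29 D=52 E=55] avail[A=38 B=33 C=29 D=44 E=55] open={R4}
Step 8: commit R4 -> on_hand[A=38 B=33 C=29 D=44 E=55] avail[A=38 B=33 C=29 D=44 E=55] open={}
Open reservations: [] -> 0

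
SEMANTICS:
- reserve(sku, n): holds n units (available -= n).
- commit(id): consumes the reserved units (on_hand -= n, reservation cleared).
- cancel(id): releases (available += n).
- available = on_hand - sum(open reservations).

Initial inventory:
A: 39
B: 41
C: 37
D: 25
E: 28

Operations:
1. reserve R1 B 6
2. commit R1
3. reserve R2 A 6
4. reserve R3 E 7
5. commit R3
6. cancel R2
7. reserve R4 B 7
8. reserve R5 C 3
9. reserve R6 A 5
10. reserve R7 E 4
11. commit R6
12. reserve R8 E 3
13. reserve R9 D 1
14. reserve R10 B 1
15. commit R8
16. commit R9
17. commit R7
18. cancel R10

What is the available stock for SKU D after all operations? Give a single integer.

Answer: 24

Derivation:
Step 1: reserve R1 B 6 -> on_hand[A=39 B=41 C=37 D=25 E=28] avail[A=39 B=35 C=37 D=25 E=28] open={R1}
Step 2: commit R1 -> on_hand[A=39 B=35 C=37 D=25 E=28] avail[A=39 B=35 C=37 D=25 E=28] open={}
Step 3: reserve R2 A 6 -> on_hand[A=39 B=35 C=37 D=25 E=28] avail[A=33 B=35 C=37 D=25 E=28] open={R2}
Step 4: reserve R3 E 7 -> on_hand[A=39 B=35 C=37 D=25 E=28] avail[A=33 B=35 C=37 D=25 E=21] open={R2,R3}
Step 5: commit R3 -> on_hand[A=39 B=35 C=37 D=25 E=21] avail[A=33 B=35 C=37 D=25 E=21] open={R2}
Step 6: cancel R2 -> on_hand[A=39 B=35 C=37 D=25 E=21] avail[A=39 B=35 C=37 D=25 E=21] open={}
Step 7: reserve R4 B 7 -> on_hand[A=39 B=35 C=37 D=25 E=21] avail[A=39 B=28 C=37 D=25 E=21] open={R4}
Step 8: reserve R5 C 3 -> on_hand[A=39 B=35 C=37 D=25 E=21] avail[A=39 B=28 C=34 D=25 E=21] open={R4,R5}
Step 9: reserve R6 A 5 -> on_hand[A=39 B=35 C=37 D=25 E=21] avail[A=34 B=28 C=34 D=25 E=21] open={R4,R5,R6}
Step 10: reserve R7 E 4 -> on_hand[A=39 B=35 C=37 D=25 E=21] avail[A=34 B=28 C=34 D=25 E=17] open={R4,R5,R6,R7}
Step 11: commit R6 -> on_hand[A=34 B=35 C=37 D=25 E=21] avail[A=34 B=28 C=34 D=25 E=17] open={R4,R5,R7}
Step 12: reserve R8 E 3 -> on_hand[A=34 B=35 C=37 D=25 E=21] avail[A=34 B=28 C=34 D=25 E=14] open={R4,R5,R7,R8}
Step 13: reserve R9 D 1 -> on_hand[A=34 B=35 C=37 D=25 E=21] avail[A=34 B=28 C=34 D=24 E=14] open={R4,R5,R7,R8,R9}
Step 14: reserve R10 B 1 -> on_hand[A=34 B=35 C=37 D=25 E=21] avail[A=34 B=27 C=34 D=24 E=14] open={R10,R4,R5,R7,R8,R9}
Step 15: commit R8 -> on_hand[A=34 B=35 C=37 D=25 E=18] avail[A=34 B=27 C=34 D=24 E=14] open={R10,R4,R5,R7,R9}
Step 16: commit R9 -> on_hand[A=34 B=35 C=37 D=24 E=18] avail[A=34 B=27 C=34 D=24 E=14] open={R10,R4,R5,R7}
Step 17: commit R7 -> on_hand[A=34 B=35 C=37 D=24 E=14] avail[A=34 B=27 C=34 D=24 E=14] open={R10,R4,R5}
Step 18: cancel R10 -> on_hand[A=34 B=35 C=37 D=24 E=14] avail[A=34 B=28 C=34 D=24 E=14] open={R4,R5}
Final available[D] = 24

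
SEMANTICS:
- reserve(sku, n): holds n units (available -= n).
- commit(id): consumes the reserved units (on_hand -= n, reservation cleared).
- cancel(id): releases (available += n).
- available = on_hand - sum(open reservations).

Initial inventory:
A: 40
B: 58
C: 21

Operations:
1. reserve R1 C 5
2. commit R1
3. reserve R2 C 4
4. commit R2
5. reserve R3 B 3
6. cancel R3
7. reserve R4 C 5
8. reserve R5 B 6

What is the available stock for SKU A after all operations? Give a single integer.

Answer: 40

Derivation:
Step 1: reserve R1 C 5 -> on_hand[A=40 B=58 C=21] avail[A=40 B=58 C=16] open={R1}
Step 2: commit R1 -> on_hand[A=40 B=58 C=16] avail[A=40 B=58 C=16] open={}
Step 3: reserve R2 C 4 -> on_hand[A=40 B=58 C=16] avail[A=40 B=58 C=12] open={R2}
Step 4: commit R2 -> on_hand[A=40 B=58 C=12] avail[A=40 B=58 C=12] open={}
Step 5: reserve R3 B 3 -> on_hand[A=40 B=58 C=12] avail[A=40 B=55 C=12] open={R3}
Step 6: cancel R3 -> on_hand[A=40 B=58 C=12] avail[A=40 B=58 C=12] open={}
Step 7: reserve R4 C 5 -> on_hand[A=40 B=58 C=12] avail[A=40 B=58 C=7] open={R4}
Step 8: reserve R5 B 6 -> on_hand[A=40 B=58 C=12] avail[A=40 B=52 C=7] open={R4,R5}
Final available[A] = 40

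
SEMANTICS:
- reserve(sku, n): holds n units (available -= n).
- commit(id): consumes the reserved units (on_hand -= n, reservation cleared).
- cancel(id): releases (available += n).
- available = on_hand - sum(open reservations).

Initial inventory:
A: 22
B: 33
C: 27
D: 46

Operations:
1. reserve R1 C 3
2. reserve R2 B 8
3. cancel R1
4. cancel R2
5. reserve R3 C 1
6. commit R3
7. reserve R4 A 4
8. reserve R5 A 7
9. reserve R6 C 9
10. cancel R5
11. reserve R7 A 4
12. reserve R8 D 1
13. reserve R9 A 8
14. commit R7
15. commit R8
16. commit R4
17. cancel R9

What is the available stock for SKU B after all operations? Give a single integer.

Answer: 33

Derivation:
Step 1: reserve R1 C 3 -> on_hand[A=22 B=33 C=27 D=46] avail[A=22 B=33 C=24 D=46] open={R1}
Step 2: reserve R2 B 8 -> on_hand[A=22 B=33 C=27 D=46] avail[A=22 B=25 C=24 D=46] open={R1,R2}
Step 3: cancel R1 -> on_hand[A=22 B=33 C=27 D=46] avail[A=22 B=25 C=27 D=46] open={R2}
Step 4: cancel R2 -> on_hand[A=22 B=33 C=27 D=46] avail[A=22 B=33 C=27 D=46] open={}
Step 5: reserve R3 C 1 -> on_hand[A=22 B=33 C=27 D=46] avail[A=22 B=33 C=26 D=46] open={R3}
Step 6: commit R3 -> on_hand[A=22 B=33 C=26 D=46] avail[A=22 B=33 C=26 D=46] open={}
Step 7: reserve R4 A 4 -> on_hand[A=22 B=33 C=26 D=46] avail[A=18 B=33 C=26 D=46] open={R4}
Step 8: reserve R5 A 7 -> on_hand[A=22 B=33 C=26 D=46] avail[A=11 B=33 C=26 D=46] open={R4,R5}
Step 9: reserve R6 C 9 -> on_hand[A=22 B=33 C=26 D=46] avail[A=11 B=33 C=17 D=46] open={R4,R5,R6}
Step 10: cancel R5 -> on_hand[A=22 B=33 C=26 D=46] avail[A=18 B=33 C=17 D=46] open={R4,R6}
Step 11: reserve R7 A 4 -> on_hand[A=22 B=33 C=26 D=46] avail[A=14 B=33 C=17 D=46] open={R4,R6,R7}
Step 12: reserve R8 D 1 -> on_hand[A=22 B=33 C=26 D=46] avail[A=14 B=33 C=17 D=45] open={R4,R6,R7,R8}
Step 13: reserve R9 A 8 -> on_hand[A=22 B=33 C=26 D=46] avail[A=6 B=33 C=17 D=45] open={R4,R6,R7,R8,R9}
Step 14: commit R7 -> on_hand[A=18 B=33 C=26 D=46] avail[A=6 B=33 C=17 D=45] open={R4,R6,R8,R9}
Step 15: commit R8 -> on_hand[A=18 B=33 C=26 D=45] avail[A=6 B=33 C=17 D=45] open={R4,R6,R9}
Step 16: commit R4 -> on_hand[A=14 B=33 C=26 D=45] avail[A=6 B=33 C=17 D=45] open={R6,R9}
Step 17: cancel R9 -> on_hand[A=14 B=33 C=26 D=45] avail[A=14 B=33 C=17 D=45] open={R6}
Final available[B] = 33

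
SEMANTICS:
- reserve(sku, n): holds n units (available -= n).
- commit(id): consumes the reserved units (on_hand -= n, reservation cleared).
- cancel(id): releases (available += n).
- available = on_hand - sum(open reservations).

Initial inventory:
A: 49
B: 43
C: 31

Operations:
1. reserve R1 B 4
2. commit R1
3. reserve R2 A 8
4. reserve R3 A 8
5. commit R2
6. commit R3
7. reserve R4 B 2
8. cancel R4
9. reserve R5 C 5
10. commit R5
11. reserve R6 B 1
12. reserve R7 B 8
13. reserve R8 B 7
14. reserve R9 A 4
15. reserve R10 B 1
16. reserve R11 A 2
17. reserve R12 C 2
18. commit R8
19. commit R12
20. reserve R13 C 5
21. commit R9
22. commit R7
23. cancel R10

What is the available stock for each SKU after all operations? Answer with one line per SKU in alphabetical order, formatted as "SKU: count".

Answer: A: 27
B: 23
C: 19

Derivation:
Step 1: reserve R1 B 4 -> on_hand[A=49 B=43 C=31] avail[A=49 B=39 C=31] open={R1}
Step 2: commit R1 -> on_hand[A=49 B=39 C=31] avail[A=49 B=39 C=31] open={}
Step 3: reserve R2 A 8 -> on_hand[A=49 B=39 C=31] avail[A=41 B=39 C=31] open={R2}
Step 4: reserve R3 A 8 -> on_hand[A=49 B=39 C=31] avail[A=33 B=39 C=31] open={R2,R3}
Step 5: commit R2 -> on_hand[A=41 B=39 C=31] avail[A=33 B=39 C=31] open={R3}
Step 6: commit R3 -> on_hand[A=33 B=39 C=31] avail[A=33 B=39 C=31] open={}
Step 7: reserve R4 B 2 -> on_hand[A=33 B=39 C=31] avail[A=33 B=37 C=31] open={R4}
Step 8: cancel R4 -> on_hand[A=33 B=39 C=31] avail[A=33 B=39 C=31] open={}
Step 9: reserve R5 C 5 -> on_hand[A=33 B=39 C=31] avail[A=33 B=39 C=26] open={R5}
Step 10: commit R5 -> on_hand[A=33 B=39 C=26] avail[A=33 B=39 C=26] open={}
Step 11: reserve R6 B 1 -> on_hand[A=33 B=39 C=26] avail[A=33 B=38 C=26] open={R6}
Step 12: reserve R7 B 8 -> on_hand[A=33 B=39 C=26] avail[A=33 B=30 C=26] open={R6,R7}
Step 13: reserve R8 B 7 -> on_hand[A=33 B=39 C=26] avail[A=33 B=23 C=26] open={R6,R7,R8}
Step 14: reserve R9 A 4 -> on_hand[A=33 B=39 C=26] avail[A=29 B=23 C=26] open={R6,R7,R8,R9}
Step 15: reserve R10 B 1 -> on_hand[A=33 B=39 C=26] avail[A=29 B=22 C=26] open={R10,R6,R7,R8,R9}
Step 16: reserve R11 A 2 -> on_hand[A=33 B=39 C=26] avail[A=27 B=22 C=26] open={R10,R11,R6,R7,R8,R9}
Step 17: reserve R12 C 2 -> on_hand[A=33 B=39 C=26] avail[A=27 B=22 C=24] open={R10,R11,R12,R6,R7,R8,R9}
Step 18: commit R8 -> on_hand[A=33 B=32 C=26] avail[A=27 B=22 C=24] open={R10,R11,R12,R6,R7,R9}
Step 19: commit R12 -> on_hand[A=33 B=32 C=24] avail[A=27 B=22 C=24] open={R10,R11,R6,R7,R9}
Step 20: reserve R13 C 5 -> on_hand[A=33 B=32 C=24] avail[A=27 B=22 C=19] open={R10,R11,R13,R6,R7,R9}
Step 21: commit R9 -> on_hand[A=29 B=32 C=24] avail[A=27 B=22 C=19] open={R10,R11,R13,R6,R7}
Step 22: commit R7 -> on_hand[A=29 B=24 C=24] avail[A=27 B=22 C=19] open={R10,R11,R13,R6}
Step 23: cancel R10 -> on_hand[A=29 B=24 C=24] avail[A=27 B=23 C=19] open={R11,R13,R6}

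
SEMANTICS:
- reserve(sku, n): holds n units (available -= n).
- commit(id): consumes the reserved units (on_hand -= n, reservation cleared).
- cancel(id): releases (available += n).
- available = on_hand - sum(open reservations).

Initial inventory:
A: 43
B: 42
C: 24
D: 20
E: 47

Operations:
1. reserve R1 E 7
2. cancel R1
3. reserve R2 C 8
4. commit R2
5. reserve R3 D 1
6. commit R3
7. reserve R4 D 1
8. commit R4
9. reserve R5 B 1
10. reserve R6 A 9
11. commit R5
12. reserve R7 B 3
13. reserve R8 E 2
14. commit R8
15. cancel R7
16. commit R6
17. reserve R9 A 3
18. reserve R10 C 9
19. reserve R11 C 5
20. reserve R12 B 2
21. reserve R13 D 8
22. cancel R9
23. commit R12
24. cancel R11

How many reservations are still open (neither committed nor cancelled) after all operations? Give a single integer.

Step 1: reserve R1 E 7 -> on_hand[A=43 B=42 C=24 D=20 E=47] avail[A=43 B=42 C=24 D=20 E=40] open={R1}
Step 2: cancel R1 -> on_hand[A=43 B=42 C=24 D=20 E=47] avail[A=43 B=42 C=24 D=20 E=47] open={}
Step 3: reserve R2 C 8 -> on_hand[A=43 B=42 C=24 D=20 E=47] avail[A=43 B=42 C=16 D=20 E=47] open={R2}
Step 4: commit R2 -> on_hand[A=43 B=42 C=16 D=20 E=47] avail[A=43 B=42 C=16 D=20 E=47] open={}
Step 5: reserve R3 D 1 -> on_hand[A=43 B=42 C=16 D=20 E=47] avail[A=43 B=42 C=16 D=19 E=47] open={R3}
Step 6: commit R3 -> on_hand[A=43 B=42 C=16 D=19 E=47] avail[A=43 B=42 C=16 D=19 E=47] open={}
Step 7: reserve R4 D 1 -> on_hand[A=43 B=42 C=16 D=19 E=47] avail[A=43 B=42 C=16 D=18 E=47] open={R4}
Step 8: commit R4 -> on_hand[A=43 B=42 C=16 D=18 E=47] avail[A=43 B=42 C=16 D=18 E=47] open={}
Step 9: reserve R5 B 1 -> on_hand[A=43 B=42 C=16 D=18 E=47] avail[A=43 B=41 C=16 D=18 E=47] open={R5}
Step 10: reserve R6 A 9 -> on_hand[A=43 B=42 C=16 D=18 E=47] avail[A=34 B=41 C=16 D=18 E=47] open={R5,R6}
Step 11: commit R5 -> on_hand[A=43 B=41 C=16 D=18 E=47] avail[A=34 B=41 C=16 D=18 E=47] open={R6}
Step 12: reserve R7 B 3 -> on_hand[A=43 B=41 C=16 D=18 E=47] avail[A=34 B=38 C=16 D=18 E=47] open={R6,R7}
Step 13: reserve R8 E 2 -> on_hand[A=43 B=41 C=16 D=18 E=47] avail[A=34 B=38 C=16 D=18 E=45] open={R6,R7,R8}
Step 14: commit R8 -> on_hand[A=43 B=41 C=16 D=18 E=45] avail[A=34 B=38 C=16 D=18 E=45] open={R6,R7}
Step 15: cancel R7 -> on_hand[A=43 B=41 C=16 D=18 E=45] avail[A=34 B=41 C=16 D=18 E=45] open={R6}
Step 16: commit R6 -> on_hand[A=34 B=41 C=16 D=18 E=45] avail[A=34 B=41 C=16 D=18 E=45] open={}
Step 17: reserve R9 A 3 -> on_hand[A=34 B=41 C=16 D=18 E=45] avail[A=31 B=41 C=16 D=18 E=45] open={R9}
Step 18: reserve R10 C 9 -> on_hand[A=34 B=41 C=16 D=18 E=45] avail[A=31 B=41 C=7 D=18 E=45] open={R10,R9}
Step 19: reserve R11 C 5 -> on_hand[A=34 B=41 C=16 D=18 E=45] avail[A=31 B=41 C=2 D=18 E=45] open={R10,R11,R9}
Step 20: reserve R12 B 2 -> on_hand[A=34 B=41 C=16 D=18 E=45] avail[A=31 B=39 C=2 D=18 E=45] open={R10,R11,R12,R9}
Step 21: reserve R13 D 8 -> on_hand[A=34 B=41 C=16 D=18 E=45] avail[A=31 B=39 C=2 D=10 E=45] open={R10,R11,R12,R13,R9}
Step 22: cancel R9 -> on_hand[A=34 B=41 C=16 D=18 E=45] avail[A=34 B=39 C=2 D=10 E=45] open={R10,R11,R12,R13}
Step 23: commit R12 -> on_hand[A=34 B=39 C=16 D=18 E=45] avail[A=34 B=39 C=2 D=10 E=45] open={R10,R11,R13}
Step 24: cancel R11 -> on_hand[A=34 B=39 C=16 D=18 E=45] avail[A=34 B=39 C=7 D=10 E=45] open={R10,R13}
Open reservations: ['R10', 'R13'] -> 2

Answer: 2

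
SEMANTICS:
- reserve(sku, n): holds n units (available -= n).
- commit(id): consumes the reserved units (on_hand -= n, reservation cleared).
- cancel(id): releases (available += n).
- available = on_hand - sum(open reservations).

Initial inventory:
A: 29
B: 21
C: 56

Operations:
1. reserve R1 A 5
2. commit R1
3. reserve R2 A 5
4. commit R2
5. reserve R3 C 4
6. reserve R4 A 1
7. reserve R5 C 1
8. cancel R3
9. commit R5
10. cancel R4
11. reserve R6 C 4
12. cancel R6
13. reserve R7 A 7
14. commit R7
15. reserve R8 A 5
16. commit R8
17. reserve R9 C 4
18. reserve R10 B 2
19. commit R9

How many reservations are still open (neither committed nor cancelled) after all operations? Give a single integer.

Answer: 1

Derivation:
Step 1: reserve R1 A 5 -> on_hand[A=29 B=21 C=56] avail[A=24 B=21 C=56] open={R1}
Step 2: commit R1 -> on_hand[A=24 B=21 C=56] avail[A=24 B=21 C=56] open={}
Step 3: reserve R2 A 5 -> on_hand[A=24 B=21 C=56] avail[A=19 B=21 C=56] open={R2}
Step 4: commit R2 -> on_hand[A=19 B=21 C=56] avail[A=19 B=21 C=56] open={}
Step 5: reserve R3 C 4 -> on_hand[A=19 B=21 C=56] avail[A=19 B=21 C=52] open={R3}
Step 6: reserve R4 A 1 -> on_hand[A=19 B=21 C=56] avail[A=18 B=21 C=52] open={R3,R4}
Step 7: reserve R5 C 1 -> on_hand[A=19 B=21 C=56] avail[A=18 B=21 C=51] open={R3,R4,R5}
Step 8: cancel R3 -> on_hand[A=19 B=21 C=56] avail[A=18 B=21 C=55] open={R4,R5}
Step 9: commit R5 -> on_hand[A=19 B=21 C=55] avail[A=18 B=21 C=55] open={R4}
Step 10: cancel R4 -> on_hand[A=19 B=21 C=55] avail[A=19 B=21 C=55] open={}
Step 11: reserve R6 C 4 -> on_hand[A=19 B=21 C=55] avail[A=19 B=21 C=51] open={R6}
Step 12: cancel R6 -> on_hand[A=19 B=21 C=55] avail[A=19 B=21 C=55] open={}
Step 13: reserve R7 A 7 -> on_hand[A=19 B=21 C=55] avail[A=12 B=21 C=55] open={R7}
Step 14: commit R7 -> on_hand[A=12 B=21 C=55] avail[A=12 B=21 C=55] open={}
Step 15: reserve R8 A 5 -> on_hand[A=12 B=21 C=55] avail[A=7 B=21 C=55] open={R8}
Step 16: commit R8 -> on_hand[A=7 B=21 C=55] avail[A=7 B=21 C=55] open={}
Step 17: reserve R9 C 4 -> on_hand[A=7 B=21 C=55] avail[A=7 B=21 C=51] open={R9}
Step 18: reserve R10 B 2 -> on_hand[A=7 B=21 C=55] avail[A=7 B=19 C=51] open={R10,R9}
Step 19: commit R9 -> on_hand[A=7 B=21 C=51] avail[A=7 B=19 C=51] open={R10}
Open reservations: ['R10'] -> 1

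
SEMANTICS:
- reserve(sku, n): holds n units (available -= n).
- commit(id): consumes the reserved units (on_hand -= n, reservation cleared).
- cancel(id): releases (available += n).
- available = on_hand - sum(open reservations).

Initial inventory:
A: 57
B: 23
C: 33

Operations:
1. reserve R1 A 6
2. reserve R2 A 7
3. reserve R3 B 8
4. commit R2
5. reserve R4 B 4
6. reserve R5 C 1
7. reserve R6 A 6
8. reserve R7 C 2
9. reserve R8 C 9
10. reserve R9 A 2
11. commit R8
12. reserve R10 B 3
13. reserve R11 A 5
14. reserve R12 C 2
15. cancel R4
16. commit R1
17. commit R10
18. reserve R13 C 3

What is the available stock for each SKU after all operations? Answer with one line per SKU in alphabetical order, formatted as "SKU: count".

Answer: A: 31
B: 12
C: 16

Derivation:
Step 1: reserve R1 A 6 -> on_hand[A=57 B=23 C=33] avail[A=51 B=23 C=33] open={R1}
Step 2: reserve R2 A 7 -> on_hand[A=57 B=23 C=33] avail[A=44 B=23 C=33] open={R1,R2}
Step 3: reserve R3 B 8 -> on_hand[A=57 B=23 C=33] avail[A=44 B=15 C=33] open={R1,R2,R3}
Step 4: commit R2 -> on_hand[A=50 B=23 C=33] avail[A=44 B=15 C=33] open={R1,R3}
Step 5: reserve R4 B 4 -> on_hand[A=50 B=23 C=33] avail[A=44 B=11 C=33] open={R1,R3,R4}
Step 6: reserve R5 C 1 -> on_hand[A=50 B=23 C=33] avail[A=44 B=11 C=32] open={R1,R3,R4,R5}
Step 7: reserve R6 A 6 -> on_hand[A=50 B=23 C=33] avail[A=38 B=11 C=32] open={R1,R3,R4,R5,R6}
Step 8: reserve R7 C 2 -> on_hand[A=50 B=23 C=33] avail[A=38 B=11 C=30] open={R1,R3,R4,R5,R6,R7}
Step 9: reserve R8 C 9 -> on_hand[A=50 B=23 C=33] avail[A=38 B=11 C=21] open={R1,R3,R4,R5,R6,R7,R8}
Step 10: reserve R9 A 2 -> on_hand[A=50 B=23 C=33] avail[A=36 B=11 C=21] open={R1,R3,R4,R5,R6,R7,R8,R9}
Step 11: commit R8 -> on_hand[A=50 B=23 C=24] avail[A=36 B=11 C=21] open={R1,R3,R4,R5,R6,R7,R9}
Step 12: reserve R10 B 3 -> on_hand[A=50 B=23 C=24] avail[A=36 B=8 C=21] open={R1,R10,R3,R4,R5,R6,R7,R9}
Step 13: reserve R11 A 5 -> on_hand[A=50 B=23 C=24] avail[A=31 B=8 C=21] open={R1,R10,R11,R3,R4,R5,R6,R7,R9}
Step 14: reserve R12 C 2 -> on_hand[A=50 B=23 C=24] avail[A=31 B=8 C=19] open={R1,R10,R11,R12,R3,R4,R5,R6,R7,R9}
Step 15: cancel R4 -> on_hand[A=50 B=23 C=24] avail[A=31 B=12 C=19] open={R1,R10,R11,R12,R3,R5,R6,R7,R9}
Step 16: commit R1 -> on_hand[A=44 B=23 C=24] avail[A=31 B=12 C=19] open={R10,R11,R12,R3,R5,R6,R7,R9}
Step 17: commit R10 -> on_hand[A=44 B=20 C=24] avail[A=31 B=12 C=19] open={R11,R12,R3,R5,R6,R7,R9}
Step 18: reserve R13 C 3 -> on_hand[A=44 B=20 C=24] avail[A=31 B=12 C=16] open={R11,R12,R13,R3,R5,R6,R7,R9}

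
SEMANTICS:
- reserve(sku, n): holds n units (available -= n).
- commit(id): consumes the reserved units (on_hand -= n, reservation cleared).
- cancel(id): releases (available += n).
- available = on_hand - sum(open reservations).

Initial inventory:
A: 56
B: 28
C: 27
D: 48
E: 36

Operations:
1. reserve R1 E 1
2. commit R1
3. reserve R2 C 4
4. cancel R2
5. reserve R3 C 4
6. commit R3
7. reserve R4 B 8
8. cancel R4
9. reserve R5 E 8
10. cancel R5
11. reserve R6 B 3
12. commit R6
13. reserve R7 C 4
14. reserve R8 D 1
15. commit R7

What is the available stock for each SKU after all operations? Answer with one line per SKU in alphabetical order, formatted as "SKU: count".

Answer: A: 56
B: 25
C: 19
D: 47
E: 35

Derivation:
Step 1: reserve R1 E 1 -> on_hand[A=56 B=28 C=27 D=48 E=36] avail[A=56 B=28 C=27 D=48 E=35] open={R1}
Step 2: commit R1 -> on_hand[A=56 B=28 C=27 D=48 E=35] avail[A=56 B=28 C=27 D=48 E=35] open={}
Step 3: reserve R2 C 4 -> on_hand[A=56 B=28 C=27 D=48 E=35] avail[A=56 B=28 C=23 D=48 E=35] open={R2}
Step 4: cancel R2 -> on_hand[A=56 B=28 C=27 D=48 E=35] avail[A=56 B=28 C=27 D=48 E=35] open={}
Step 5: reserve R3 C 4 -> on_hand[A=56 B=28 C=27 D=48 E=35] avail[A=56 B=28 C=23 D=48 E=35] open={R3}
Step 6: commit R3 -> on_hand[A=56 B=28 C=23 D=48 E=35] avail[A=56 B=28 C=23 D=48 E=35] open={}
Step 7: reserve R4 B 8 -> on_hand[A=56 B=28 C=23 D=48 E=35] avail[A=56 B=20 C=23 D=48 E=35] open={R4}
Step 8: cancel R4 -> on_hand[A=56 B=28 C=23 D=48 E=35] avail[A=56 B=28 C=23 D=48 E=35] open={}
Step 9: reserve R5 E 8 -> on_hand[A=56 B=28 C=23 D=48 E=35] avail[A=56 B=28 C=23 D=48 E=27] open={R5}
Step 10: cancel R5 -> on_hand[A=56 B=28 C=23 D=48 E=35] avail[A=56 B=28 C=23 D=48 E=35] open={}
Step 11: reserve R6 B 3 -> on_hand[A=56 B=28 C=23 D=48 E=35] avail[A=56 B=25 C=23 D=48 E=35] open={R6}
Step 12: commit R6 -> on_hand[A=56 B=25 C=23 D=48 E=35] avail[A=56 B=25 C=23 D=48 E=35] open={}
Step 13: reserve R7 C 4 -> on_hand[A=56 B=25 C=23 D=48 E=35] avail[A=56 B=25 C=19 D=48 E=35] open={R7}
Step 14: reserve R8 D 1 -> on_hand[A=56 B=25 C=23 D=48 E=35] avail[A=56 B=25 C=19 D=47 E=35] open={R7,R8}
Step 15: commit R7 -> on_hand[A=56 B=25 C=19 D=48 E=35] avail[A=56 B=25 C=19 D=47 E=35] open={R8}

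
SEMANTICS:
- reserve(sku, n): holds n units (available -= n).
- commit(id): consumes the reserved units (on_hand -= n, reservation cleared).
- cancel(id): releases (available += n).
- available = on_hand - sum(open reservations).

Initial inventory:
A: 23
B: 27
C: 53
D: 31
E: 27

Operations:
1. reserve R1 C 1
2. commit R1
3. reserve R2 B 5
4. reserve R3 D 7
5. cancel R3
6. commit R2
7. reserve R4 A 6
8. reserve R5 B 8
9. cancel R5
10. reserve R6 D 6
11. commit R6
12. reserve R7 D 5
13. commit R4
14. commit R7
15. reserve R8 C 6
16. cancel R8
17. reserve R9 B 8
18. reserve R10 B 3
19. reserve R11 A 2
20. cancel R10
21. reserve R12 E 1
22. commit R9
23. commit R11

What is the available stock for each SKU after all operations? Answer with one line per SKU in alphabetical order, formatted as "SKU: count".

Answer: A: 15
B: 14
C: 52
D: 20
E: 26

Derivation:
Step 1: reserve R1 C 1 -> on_hand[A=23 B=27 C=53 D=31 E=27] avail[A=23 B=27 C=52 D=31 E=27] open={R1}
Step 2: commit R1 -> on_hand[A=23 B=27 C=52 D=31 E=27] avail[A=23 B=27 C=52 D=31 E=27] open={}
Step 3: reserve R2 B 5 -> on_hand[A=23 B=27 C=52 D=31 E=27] avail[A=23 B=22 C=52 D=31 E=27] open={R2}
Step 4: reserve R3 D 7 -> on_hand[A=23 B=27 C=52 D=31 E=27] avail[A=23 B=22 C=52 D=24 E=27] open={R2,R3}
Step 5: cancel R3 -> on_hand[A=23 B=27 C=52 D=31 E=27] avail[A=23 B=22 C=52 D=31 E=27] open={R2}
Step 6: commit R2 -> on_hand[A=23 B=22 C=52 D=31 E=27] avail[A=23 B=22 C=52 D=31 E=27] open={}
Step 7: reserve R4 A 6 -> on_hand[A=23 B=22 C=52 D=31 E=27] avail[A=17 B=22 C=52 D=31 E=27] open={R4}
Step 8: reserve R5 B 8 -> on_hand[A=23 B=22 C=52 D=31 E=27] avail[A=17 B=14 C=52 D=31 E=27] open={R4,R5}
Step 9: cancel R5 -> on_hand[A=23 B=22 C=52 D=31 E=27] avail[A=17 B=22 C=52 D=31 E=27] open={R4}
Step 10: reserve R6 D 6 -> on_hand[A=23 B=22 C=52 D=31 E=27] avail[A=17 B=22 C=52 D=25 E=27] open={R4,R6}
Step 11: commit R6 -> on_hand[A=23 B=22 C=52 D=25 E=27] avail[A=17 B=22 C=52 D=25 E=27] open={R4}
Step 12: reserve R7 D 5 -> on_hand[A=23 B=22 C=52 D=25 E=27] avail[A=17 B=22 C=52 D=20 E=27] open={R4,R7}
Step 13: commit R4 -> on_hand[A=17 B=22 C=52 D=25 E=27] avail[A=17 B=22 C=52 D=20 E=27] open={R7}
Step 14: commit R7 -> on_hand[A=17 B=22 C=52 D=20 E=27] avail[A=17 B=22 C=52 D=20 E=27] open={}
Step 15: reserve R8 C 6 -> on_hand[A=17 B=22 C=52 D=20 E=27] avail[A=17 B=22 C=46 D=20 E=27] open={R8}
Step 16: cancel R8 -> on_hand[A=17 B=22 C=52 D=20 E=27] avail[A=17 B=22 C=52 D=20 E=27] open={}
Step 17: reserve R9 B 8 -> on_hand[A=17 B=22 C=52 D=20 E=27] avail[A=17 B=14 C=52 D=20 E=27] open={R9}
Step 18: reserve R10 B 3 -> on_hand[A=17 B=22 C=52 D=20 E=27] avail[A=17 B=11 C=52 D=20 E=27] open={R10,R9}
Step 19: reserve R11 A 2 -> on_hand[A=17 B=22 C=52 D=20 E=27] avail[A=15 B=11 C=52 D=20 E=27] open={R10,R11,R9}
Step 20: cancel R10 -> on_hand[A=17 B=22 C=52 D=20 E=27] avail[A=15 B=14 C=52 D=20 E=27] open={R11,R9}
Step 21: reserve R12 E 1 -> on_hand[A=17 B=22 C=52 D=20 E=27] avail[A=15 B=14 C=52 D=20 E=26] open={R11,R12,R9}
Step 22: commit R9 -> on_hand[A=17 B=14 C=52 D=20 E=27] avail[A=15 B=14 C=52 D=20 E=26] open={R11,R12}
Step 23: commit R11 -> on_hand[A=15 B=14 C=52 D=20 E=27] avail[A=15 B=14 C=52 D=20 E=26] open={R12}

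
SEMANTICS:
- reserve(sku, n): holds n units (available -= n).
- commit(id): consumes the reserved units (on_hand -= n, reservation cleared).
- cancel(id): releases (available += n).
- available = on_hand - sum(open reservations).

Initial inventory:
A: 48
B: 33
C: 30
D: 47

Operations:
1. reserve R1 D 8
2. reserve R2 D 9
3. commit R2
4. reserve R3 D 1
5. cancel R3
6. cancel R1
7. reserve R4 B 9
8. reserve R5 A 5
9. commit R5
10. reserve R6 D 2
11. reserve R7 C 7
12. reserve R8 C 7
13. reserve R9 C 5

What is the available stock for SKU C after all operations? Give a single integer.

Answer: 11

Derivation:
Step 1: reserve R1 D 8 -> on_hand[A=48 B=33 C=30 D=47] avail[A=48 B=33 C=30 D=39] open={R1}
Step 2: reserve R2 D 9 -> on_hand[A=48 B=33 C=30 D=47] avail[A=48 B=33 C=30 D=30] open={R1,R2}
Step 3: commit R2 -> on_hand[A=48 B=33 C=30 D=38] avail[A=48 B=33 C=30 D=30] open={R1}
Step 4: reserve R3 D 1 -> on_hand[A=48 B=33 C=30 D=38] avail[A=48 B=33 C=30 D=29] open={R1,R3}
Step 5: cancel R3 -> on_hand[A=48 B=33 C=30 D=38] avail[A=48 B=33 C=30 D=30] open={R1}
Step 6: cancel R1 -> on_hand[A=48 B=33 C=30 D=38] avail[A=48 B=33 C=30 D=38] open={}
Step 7: reserve R4 B 9 -> on_hand[A=48 B=33 C=30 D=38] avail[A=48 B=24 C=30 D=38] open={R4}
Step 8: reserve R5 A 5 -> on_hand[A=48 B=33 C=30 D=38] avail[A=43 B=24 C=30 D=38] open={R4,R5}
Step 9: commit R5 -> on_hand[A=43 B=33 C=30 D=38] avail[A=43 B=24 C=30 D=38] open={R4}
Step 10: reserve R6 D 2 -> on_hand[A=43 B=33 C=30 D=38] avail[A=43 B=24 C=30 D=36] open={R4,R6}
Step 11: reserve R7 C 7 -> on_hand[A=43 B=33 C=30 D=38] avail[A=43 B=24 C=23 D=36] open={R4,R6,R7}
Step 12: reserve R8 C 7 -> on_hand[A=43 B=33 C=30 D=38] avail[A=43 B=24 C=16 D=36] open={R4,R6,R7,R8}
Step 13: reserve R9 C 5 -> on_hand[A=43 B=33 C=30 D=38] avail[A=43 B=24 C=11 D=36] open={R4,R6,R7,R8,R9}
Final available[C] = 11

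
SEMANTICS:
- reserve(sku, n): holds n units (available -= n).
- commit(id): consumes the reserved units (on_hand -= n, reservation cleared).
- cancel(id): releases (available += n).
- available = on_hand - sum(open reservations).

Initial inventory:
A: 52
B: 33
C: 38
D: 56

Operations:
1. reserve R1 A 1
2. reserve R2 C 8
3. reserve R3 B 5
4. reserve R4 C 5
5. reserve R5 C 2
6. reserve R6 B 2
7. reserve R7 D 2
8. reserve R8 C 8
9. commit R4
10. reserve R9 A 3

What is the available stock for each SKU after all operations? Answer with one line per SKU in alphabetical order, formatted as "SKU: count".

Answer: A: 48
B: 26
C: 15
D: 54

Derivation:
Step 1: reserve R1 A 1 -> on_hand[A=52 B=33 C=38 D=56] avail[A=51 B=33 C=38 D=56] open={R1}
Step 2: reserve R2 C 8 -> on_hand[A=52 B=33 C=38 D=56] avail[A=51 B=33 C=30 D=56] open={R1,R2}
Step 3: reserve R3 B 5 -> on_hand[A=52 B=33 C=38 D=56] avail[A=51 B=28 C=30 D=56] open={R1,R2,R3}
Step 4: reserve R4 C 5 -> on_hand[A=52 B=33 C=38 D=56] avail[A=51 B=28 C=25 D=56] open={R1,R2,R3,R4}
Step 5: reserve R5 C 2 -> on_hand[A=52 B=33 C=38 D=56] avail[A=51 B=28 C=23 D=56] open={R1,R2,R3,R4,R5}
Step 6: reserve R6 B 2 -> on_hand[A=52 B=33 C=38 D=56] avail[A=51 B=26 C=23 D=56] open={R1,R2,R3,R4,R5,R6}
Step 7: reserve R7 D 2 -> on_hand[A=52 B=33 C=38 D=56] avail[A=51 B=26 C=23 D=54] open={R1,R2,R3,R4,R5,R6,R7}
Step 8: reserve R8 C 8 -> on_hand[A=52 B=33 C=38 D=56] avail[A=51 B=26 C=15 D=54] open={R1,R2,R3,R4,R5,R6,R7,R8}
Step 9: commit R4 -> on_hand[A=52 B=33 C=33 D=56] avail[A=51 B=26 C=15 D=54] open={R1,R2,R3,R5,R6,R7,R8}
Step 10: reserve R9 A 3 -> on_hand[A=52 B=33 C=33 D=56] avail[A=48 B=26 C=15 D=54] open={R1,R2,R3,R5,R6,R7,R8,R9}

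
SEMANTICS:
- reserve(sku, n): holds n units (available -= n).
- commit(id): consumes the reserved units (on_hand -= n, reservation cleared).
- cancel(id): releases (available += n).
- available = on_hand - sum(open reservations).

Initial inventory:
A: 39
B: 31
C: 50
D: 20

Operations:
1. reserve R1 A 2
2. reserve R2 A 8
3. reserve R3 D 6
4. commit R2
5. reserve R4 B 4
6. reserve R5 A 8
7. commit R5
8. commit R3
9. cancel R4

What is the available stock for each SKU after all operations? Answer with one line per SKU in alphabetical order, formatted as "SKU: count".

Step 1: reserve R1 A 2 -> on_hand[A=39 B=31 C=50 D=20] avail[A=37 B=31 C=50 D=20] open={R1}
Step 2: reserve R2 A 8 -> on_hand[A=39 B=31 C=50 D=20] avail[A=29 B=31 C=50 D=20] open={R1,R2}
Step 3: reserve R3 D 6 -> on_hand[A=39 B=31 C=50 D=20] avail[A=29 B=31 C=50 D=14] open={R1,R2,R3}
Step 4: commit R2 -> on_hand[A=31 B=31 C=50 D=20] avail[A=29 B=31 C=50 D=14] open={R1,R3}
Step 5: reserve R4 B 4 -> on_hand[A=31 B=31 C=50 D=20] avail[A=29 B=27 C=50 D=14] open={R1,R3,R4}
Step 6: reserve R5 A 8 -> on_hand[A=31 B=31 C=50 D=20] avail[A=21 B=27 C=50 D=14] open={R1,R3,R4,R5}
Step 7: commit R5 -> on_hand[A=23 B=31 C=50 D=20] avail[A=21 B=27 C=50 D=14] open={R1,R3,R4}
Step 8: commit R3 -> on_hand[A=23 B=31 C=50 D=14] avail[A=21 B=27 C=50 D=14] open={R1,R4}
Step 9: cancel R4 -> on_hand[A=23 B=31 C=50 D=14] avail[A=21 B=31 C=50 D=14] open={R1}

Answer: A: 21
B: 31
C: 50
D: 14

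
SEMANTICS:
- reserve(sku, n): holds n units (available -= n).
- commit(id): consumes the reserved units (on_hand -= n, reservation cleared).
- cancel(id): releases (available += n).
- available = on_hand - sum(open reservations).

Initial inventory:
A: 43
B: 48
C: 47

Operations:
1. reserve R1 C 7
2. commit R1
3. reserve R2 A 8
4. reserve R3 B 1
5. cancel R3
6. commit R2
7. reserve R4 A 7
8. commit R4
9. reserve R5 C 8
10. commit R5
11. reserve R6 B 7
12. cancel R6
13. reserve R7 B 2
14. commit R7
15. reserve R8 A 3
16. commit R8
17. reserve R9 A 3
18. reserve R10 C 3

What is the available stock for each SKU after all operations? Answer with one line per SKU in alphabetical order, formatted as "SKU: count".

Step 1: reserve R1 C 7 -> on_hand[A=43 B=48 C=47] avail[A=43 B=48 C=40] open={R1}
Step 2: commit R1 -> on_hand[A=43 B=48 C=40] avail[A=43 B=48 C=40] open={}
Step 3: reserve R2 A 8 -> on_hand[A=43 B=48 C=40] avail[A=35 B=48 C=40] open={R2}
Step 4: reserve R3 B 1 -> on_hand[A=43 B=48 C=40] avail[A=35 B=47 C=40] open={R2,R3}
Step 5: cancel R3 -> on_hand[A=43 B=48 C=40] avail[A=35 B=48 C=40] open={R2}
Step 6: commit R2 -> on_hand[A=35 B=48 C=40] avail[A=35 B=48 C=40] open={}
Step 7: reserve R4 A 7 -> on_hand[A=35 B=48 C=40] avail[A=28 B=48 C=40] open={R4}
Step 8: commit R4 -> on_hand[A=28 B=48 C=40] avail[A=28 B=48 C=40] open={}
Step 9: reserve R5 C 8 -> on_hand[A=28 B=48 C=40] avail[A=28 B=48 C=32] open={R5}
Step 10: commit R5 -> on_hand[A=28 B=48 C=32] avail[A=28 B=48 C=32] open={}
Step 11: reserve R6 B 7 -> on_hand[A=28 B=48 C=32] avail[A=28 B=41 C=32] open={R6}
Step 12: cancel R6 -> on_hand[A=28 B=48 C=32] avail[A=28 B=48 C=32] open={}
Step 13: reserve R7 B 2 -> on_hand[A=28 B=48 C=32] avail[A=28 B=46 C=32] open={R7}
Step 14: commit R7 -> on_hand[A=28 B=46 C=32] avail[A=28 B=46 C=32] open={}
Step 15: reserve R8 A 3 -> on_hand[A=28 B=46 C=32] avail[A=25 B=46 C=32] open={R8}
Step 16: commit R8 -> on_hand[A=25 B=46 C=32] avail[A=25 B=46 C=32] open={}
Step 17: reserve R9 A 3 -> on_hand[A=25 B=46 C=32] avail[A=22 B=46 C=32] open={R9}
Step 18: reserve R10 C 3 -> on_hand[A=25 B=46 C=32] avail[A=22 B=46 C=29] open={R10,R9}

Answer: A: 22
B: 46
C: 29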